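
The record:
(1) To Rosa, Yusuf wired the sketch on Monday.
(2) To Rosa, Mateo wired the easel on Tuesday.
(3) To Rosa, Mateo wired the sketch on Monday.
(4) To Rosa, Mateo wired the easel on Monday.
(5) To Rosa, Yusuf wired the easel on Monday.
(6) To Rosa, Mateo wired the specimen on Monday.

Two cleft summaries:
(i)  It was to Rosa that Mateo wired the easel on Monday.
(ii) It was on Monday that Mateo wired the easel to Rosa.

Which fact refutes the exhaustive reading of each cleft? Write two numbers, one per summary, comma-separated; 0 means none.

0, 2

(i): focus "Rosa". No fact shares Mateo as agent and the easel as thing and on Monday as setting with a different recipient. 0.
(ii): focus "on Monday". Looking for Mateo as agent and the easel as thing and Rosa as recipient with some other setting — fact (2) has on Tuesday there. Refuted.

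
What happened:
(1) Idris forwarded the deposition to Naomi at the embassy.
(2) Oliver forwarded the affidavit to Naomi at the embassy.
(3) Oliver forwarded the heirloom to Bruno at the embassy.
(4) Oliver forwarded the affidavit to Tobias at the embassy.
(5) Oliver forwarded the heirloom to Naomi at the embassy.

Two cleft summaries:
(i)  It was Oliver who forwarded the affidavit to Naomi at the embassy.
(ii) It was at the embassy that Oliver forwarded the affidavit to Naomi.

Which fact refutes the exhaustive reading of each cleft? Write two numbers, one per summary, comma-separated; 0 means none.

(i): focus "Oliver". No fact shares same thing, recipient, setting (the affidavit / Naomi / at the embassy) with a different agent. 0.
(ii): focus "at the embassy". No fact shares same agent, thing, recipient (Oliver / the affidavit / Naomi) with a different setting. 0.

0, 0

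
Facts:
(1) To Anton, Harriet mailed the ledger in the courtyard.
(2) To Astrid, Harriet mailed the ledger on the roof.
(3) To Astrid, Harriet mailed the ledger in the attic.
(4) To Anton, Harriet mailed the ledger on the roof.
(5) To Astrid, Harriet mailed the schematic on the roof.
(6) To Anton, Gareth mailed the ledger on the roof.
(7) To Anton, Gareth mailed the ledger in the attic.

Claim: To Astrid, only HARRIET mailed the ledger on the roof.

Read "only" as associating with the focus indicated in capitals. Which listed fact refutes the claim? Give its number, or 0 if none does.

0

Focus (in capitals) is "Harriet" — the agent. "Only" excludes alternative agents while holding fixed the ledger as thing and Astrid as recipient and on the roof as setting.
Every other fact changes something in the background, not just the agent. Nothing refutes the claim.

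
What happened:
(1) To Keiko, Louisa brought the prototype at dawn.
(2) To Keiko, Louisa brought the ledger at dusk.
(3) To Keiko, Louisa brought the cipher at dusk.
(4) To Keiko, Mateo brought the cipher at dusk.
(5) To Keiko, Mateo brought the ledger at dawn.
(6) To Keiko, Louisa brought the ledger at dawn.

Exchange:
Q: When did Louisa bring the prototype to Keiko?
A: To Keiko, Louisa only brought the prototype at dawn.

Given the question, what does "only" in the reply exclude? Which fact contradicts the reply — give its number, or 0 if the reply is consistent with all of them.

0

The question "When did ...?" targets the setting, so in the reply the focus falls on "at dawn".
So "only" ranges over settings; the rest (same agent, thing, recipient (Louisa / the prototype / Keiko)) is presupposed.
No listed fact shares that background with another setting. Nothing contradicts the reply.
(Fact (6) would refute a reading with focus on the thing — but that is not what the question asks.)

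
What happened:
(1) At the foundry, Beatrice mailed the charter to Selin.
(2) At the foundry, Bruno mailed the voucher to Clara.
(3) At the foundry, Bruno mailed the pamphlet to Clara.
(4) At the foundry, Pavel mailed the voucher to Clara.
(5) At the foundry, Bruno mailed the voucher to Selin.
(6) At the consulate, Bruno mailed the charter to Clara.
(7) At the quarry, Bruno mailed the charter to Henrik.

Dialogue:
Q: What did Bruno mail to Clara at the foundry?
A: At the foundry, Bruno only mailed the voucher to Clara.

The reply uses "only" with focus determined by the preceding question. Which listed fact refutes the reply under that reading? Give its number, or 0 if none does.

3

Answering "What did ...?" puts focus on the thing — here, "the voucher".
So "only" ranges over things; the rest (agent = Bruno, recipient = Clara, setting = at the foundry) is presupposed.
Fact (3) shares the background with a different thing (the pamphlet) — counterexample.
(Fact (5) would refute a reading with focus on the recipient — but that is not what the question asks.)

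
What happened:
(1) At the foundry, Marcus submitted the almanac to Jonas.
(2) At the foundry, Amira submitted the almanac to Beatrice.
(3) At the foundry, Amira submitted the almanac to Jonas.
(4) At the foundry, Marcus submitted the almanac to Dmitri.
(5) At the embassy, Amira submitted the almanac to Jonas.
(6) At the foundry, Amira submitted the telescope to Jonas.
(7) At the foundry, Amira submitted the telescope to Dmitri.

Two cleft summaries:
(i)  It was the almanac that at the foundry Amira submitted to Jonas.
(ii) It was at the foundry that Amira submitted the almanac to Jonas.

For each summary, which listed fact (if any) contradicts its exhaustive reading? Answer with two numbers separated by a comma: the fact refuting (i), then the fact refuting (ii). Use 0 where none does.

6, 5

Summary (i) focuses "the almanac" (the thing); background Amira as agent and Jonas as recipient and at the foundry as setting. Fact (6) matches that background with thing = the telescope — refutes (i).
Summary (ii) focuses "at the foundry" (the setting); background Amira as agent and the almanac as thing and Jonas as recipient. Fact (5) matches that background with setting = at the embassy — refutes (ii).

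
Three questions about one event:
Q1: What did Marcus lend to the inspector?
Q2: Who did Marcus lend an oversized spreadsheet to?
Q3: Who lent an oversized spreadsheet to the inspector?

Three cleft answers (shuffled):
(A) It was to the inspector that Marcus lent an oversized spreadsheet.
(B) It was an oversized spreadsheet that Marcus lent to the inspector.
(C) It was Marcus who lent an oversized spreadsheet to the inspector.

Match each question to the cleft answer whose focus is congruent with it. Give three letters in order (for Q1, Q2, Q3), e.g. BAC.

BAC

Q1 asks about the direct object; cleft (B) focuses "an oversized spreadsheet", which is the direct object — so Q1 → B.
Q2 asks about the recipient; cleft (A) focuses "to the inspector", which is the recipient — so Q2 → A.
Q3 asks about the subject (agent); cleft (C) focuses "Marcus", which is the subject (agent) — so Q3 → C.
Mapping: Q1→B, Q2→A, Q3→C.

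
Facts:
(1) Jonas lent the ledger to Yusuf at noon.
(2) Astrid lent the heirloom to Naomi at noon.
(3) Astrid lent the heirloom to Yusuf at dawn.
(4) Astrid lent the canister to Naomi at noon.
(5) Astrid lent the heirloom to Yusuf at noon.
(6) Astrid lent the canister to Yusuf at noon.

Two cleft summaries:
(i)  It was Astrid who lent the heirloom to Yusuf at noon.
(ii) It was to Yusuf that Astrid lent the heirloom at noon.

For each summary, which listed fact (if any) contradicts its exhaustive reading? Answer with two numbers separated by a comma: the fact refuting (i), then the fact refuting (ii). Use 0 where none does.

0, 2

Summary (i) focuses "Astrid" (the agent); background the heirloom as thing and Yusuf as recipient and at noon as setting. No fact matches that background with a different agent, so 0.
Summary (ii) focuses "Yusuf" (the recipient); background Astrid as agent and the heirloom as thing and at noon as setting. Fact (2) matches that background with recipient = Naomi — refutes (ii).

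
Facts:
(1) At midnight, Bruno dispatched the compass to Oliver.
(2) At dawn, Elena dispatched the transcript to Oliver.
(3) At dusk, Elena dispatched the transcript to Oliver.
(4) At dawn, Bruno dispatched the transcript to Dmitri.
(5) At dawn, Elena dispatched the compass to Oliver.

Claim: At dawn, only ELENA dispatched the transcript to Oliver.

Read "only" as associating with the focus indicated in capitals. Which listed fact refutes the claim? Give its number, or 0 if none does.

0

The capitals mark "Elena" as focus. So "only" rules out other agents, with the rest (same thing, recipient, setting (the transcript / Oliver / at dawn)) as background.
No fact matches same thing, recipient, setting (the transcript / Oliver / at dawn) with a different agent — every other fact differs on at least one backgrounded slot. So no fact refutes it.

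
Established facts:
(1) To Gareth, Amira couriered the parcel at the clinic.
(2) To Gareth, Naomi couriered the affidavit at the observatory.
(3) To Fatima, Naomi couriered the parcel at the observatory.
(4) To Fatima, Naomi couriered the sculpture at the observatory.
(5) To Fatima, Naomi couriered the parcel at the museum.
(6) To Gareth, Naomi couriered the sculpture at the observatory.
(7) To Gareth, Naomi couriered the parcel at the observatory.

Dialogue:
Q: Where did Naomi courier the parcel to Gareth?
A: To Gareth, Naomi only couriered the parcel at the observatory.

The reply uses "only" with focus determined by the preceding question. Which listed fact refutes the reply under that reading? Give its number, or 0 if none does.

The question "Where did ...?" targets the setting, so in the reply the focus falls on "at the observatory".
"Only" then excludes alternative settings while the background — agent = Naomi, thing = the parcel, recipient = Gareth — is held fixed.
No listed fact shares that background with another setting. Nothing contradicts the reply.
(Fact (2) would refute a reading with focus on the thing — but that is not what the question asks.)

0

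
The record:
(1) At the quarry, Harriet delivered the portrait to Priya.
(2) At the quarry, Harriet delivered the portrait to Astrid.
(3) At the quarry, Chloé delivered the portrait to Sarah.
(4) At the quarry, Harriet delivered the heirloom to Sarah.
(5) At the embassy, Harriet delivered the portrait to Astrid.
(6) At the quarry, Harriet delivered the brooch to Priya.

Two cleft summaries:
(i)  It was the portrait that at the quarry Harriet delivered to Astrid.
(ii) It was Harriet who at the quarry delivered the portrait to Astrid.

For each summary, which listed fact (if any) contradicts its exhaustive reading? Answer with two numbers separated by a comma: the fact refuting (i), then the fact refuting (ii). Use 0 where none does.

0, 0

(i): focus "the portrait". No fact shares Harriet as agent and Astrid as recipient and at the quarry as setting with a different thing. 0.
(ii): focus "Harriet". No fact shares the portrait as thing and Astrid as recipient and at the quarry as setting with a different agent. 0.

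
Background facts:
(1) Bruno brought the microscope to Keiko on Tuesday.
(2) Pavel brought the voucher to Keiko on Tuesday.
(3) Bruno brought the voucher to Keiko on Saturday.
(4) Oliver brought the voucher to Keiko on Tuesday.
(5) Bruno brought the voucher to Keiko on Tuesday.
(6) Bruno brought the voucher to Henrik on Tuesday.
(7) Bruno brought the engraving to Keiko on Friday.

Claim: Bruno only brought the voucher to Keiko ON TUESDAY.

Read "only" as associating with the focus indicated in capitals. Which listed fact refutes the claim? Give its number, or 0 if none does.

The capitals mark "on Tuesday" as focus. So "only" rules out other settings, with the rest (agent = Bruno, thing = the voucher, recipient = Keiko) as background.
Fact (3) shares the background but differs in setting (on Saturday) — a counterexample.

3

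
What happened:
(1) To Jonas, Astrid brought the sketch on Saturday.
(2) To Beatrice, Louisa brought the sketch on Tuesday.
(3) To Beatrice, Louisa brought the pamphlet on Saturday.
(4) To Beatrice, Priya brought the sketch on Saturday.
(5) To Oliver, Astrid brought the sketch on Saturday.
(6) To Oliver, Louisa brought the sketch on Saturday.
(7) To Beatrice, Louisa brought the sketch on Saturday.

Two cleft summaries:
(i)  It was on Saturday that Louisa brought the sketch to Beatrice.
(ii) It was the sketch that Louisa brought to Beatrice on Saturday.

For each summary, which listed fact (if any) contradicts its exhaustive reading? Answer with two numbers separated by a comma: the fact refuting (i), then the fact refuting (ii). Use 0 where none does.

2, 3

(i): focus "on Saturday". Looking for Louisa as agent and the sketch as thing and Beatrice as recipient with some other setting — fact (2) has on Tuesday there. Refuted.
(ii): focus "the sketch". Looking for Louisa as agent and Beatrice as recipient and on Saturday as setting with some other thing — fact (3) has the pamphlet there. Refuted.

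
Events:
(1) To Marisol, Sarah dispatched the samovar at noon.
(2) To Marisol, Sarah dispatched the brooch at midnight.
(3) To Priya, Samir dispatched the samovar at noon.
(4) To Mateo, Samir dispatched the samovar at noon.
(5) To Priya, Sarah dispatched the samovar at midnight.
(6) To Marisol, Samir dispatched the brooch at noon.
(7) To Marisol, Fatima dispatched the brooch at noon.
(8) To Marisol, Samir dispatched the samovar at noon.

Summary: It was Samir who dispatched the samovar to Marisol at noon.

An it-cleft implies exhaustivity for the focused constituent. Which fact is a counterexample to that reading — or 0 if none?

1

Focus of the cleft: "Samir" (the agent). Presupposed background: same thing, recipient, setting (the samovar / Marisol / at noon).
Exhaustivity: Samir is the only agent satisfying that background.
Fact (1) shares the background but with agent = Sarah; exhaustivity is violated.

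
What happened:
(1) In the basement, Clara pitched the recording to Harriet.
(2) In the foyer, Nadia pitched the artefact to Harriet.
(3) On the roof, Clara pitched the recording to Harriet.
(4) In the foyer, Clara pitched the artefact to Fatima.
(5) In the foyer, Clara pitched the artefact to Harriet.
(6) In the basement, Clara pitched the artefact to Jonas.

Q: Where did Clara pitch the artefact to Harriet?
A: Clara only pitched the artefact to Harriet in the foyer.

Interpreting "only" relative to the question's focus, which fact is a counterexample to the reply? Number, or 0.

0

The question "Where did ...?" targets the setting, so in the reply the focus falls on "in the foyer".
"Only" then excludes alternative settings while the background — agent = Clara, thing = the artefact, recipient = Harriet — is held fixed.
No listed fact shares that background with another setting. Nothing contradicts the reply.
(Fact (4) would refute a reading with focus on the recipient — but that is not what the question asks.)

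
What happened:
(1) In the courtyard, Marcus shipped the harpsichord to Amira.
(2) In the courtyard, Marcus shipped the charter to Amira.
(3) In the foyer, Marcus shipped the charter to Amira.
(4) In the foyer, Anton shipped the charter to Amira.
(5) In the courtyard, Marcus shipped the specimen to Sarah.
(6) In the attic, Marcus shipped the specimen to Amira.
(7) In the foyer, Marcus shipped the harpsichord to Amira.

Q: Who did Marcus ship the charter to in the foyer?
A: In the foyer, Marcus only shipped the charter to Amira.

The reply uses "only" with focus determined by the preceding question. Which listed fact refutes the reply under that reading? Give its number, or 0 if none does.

0

The question "Who did ... to ...?" targets the recipient, so in the reply the focus falls on "Amira".
So "only" ranges over recipients; the rest (Marcus as agent and the charter as thing and in the foyer as setting) is presupposed.
No fact keeps Marcus as agent and the charter as thing and in the foyer as setting while changing the recipient; every other fact differs on something backgrounded. The reply stands.
(Fact (2) would refute a reading with focus on the setting — but that is not what the question asks.)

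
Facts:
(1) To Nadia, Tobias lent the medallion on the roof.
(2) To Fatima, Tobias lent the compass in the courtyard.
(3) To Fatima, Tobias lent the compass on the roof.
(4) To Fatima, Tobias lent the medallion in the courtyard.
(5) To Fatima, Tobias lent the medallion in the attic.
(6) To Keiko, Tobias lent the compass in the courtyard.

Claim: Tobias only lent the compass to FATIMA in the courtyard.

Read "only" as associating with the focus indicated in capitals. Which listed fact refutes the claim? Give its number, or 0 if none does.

6

Focus (in capitals) is "Fatima" — the recipient. "Only" excludes alternative recipients while holding fixed agent = Tobias, thing = the compass, setting = in the courtyard.
Fact (6) shares the background but differs in recipient (Keiko) — a counterexample.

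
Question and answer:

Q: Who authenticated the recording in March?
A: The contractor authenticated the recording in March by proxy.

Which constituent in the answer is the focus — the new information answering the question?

the contractor

The wh-word "who" asks about the subject (agent).
In the answer, "the recording" and "in March" are given — repeated from the question.
"by proxy" is also new, but it specifies the manner, which is not what the question asks about — so it is not the focus.
The constituent filling the subject (agent) gap is "the contractor"; that is the focus.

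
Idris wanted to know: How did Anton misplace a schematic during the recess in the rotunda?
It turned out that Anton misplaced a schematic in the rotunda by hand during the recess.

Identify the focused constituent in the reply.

by hand

The wh-word "how" asks about the manner.
In the answer, "Anton", "a schematic", "in the rotunda" and "during the recess" are given — repeated from the question.
The constituent filling the manner gap is "by hand"; that is the focus and would carry nuclear stress.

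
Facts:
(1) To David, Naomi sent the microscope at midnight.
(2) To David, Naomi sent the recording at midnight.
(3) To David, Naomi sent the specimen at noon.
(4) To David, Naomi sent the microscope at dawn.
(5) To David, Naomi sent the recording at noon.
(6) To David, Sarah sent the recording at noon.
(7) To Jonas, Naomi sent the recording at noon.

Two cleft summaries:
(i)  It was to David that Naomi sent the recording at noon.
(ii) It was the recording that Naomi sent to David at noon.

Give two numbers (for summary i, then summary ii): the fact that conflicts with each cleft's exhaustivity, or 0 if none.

(i): focus "David". Looking for agent = Naomi, thing = the recording, setting = at noon with some other recipient — fact (7) has Jonas there. Refuted.
(ii): focus "the recording". Looking for agent = Naomi, recipient = David, setting = at noon with some other thing — fact (3) has the specimen there. Refuted.

7, 3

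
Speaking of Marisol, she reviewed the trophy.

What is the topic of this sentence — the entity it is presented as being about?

Marisol

The construction explicitly marks "Marisol" as what the sentence is about — the topic.
The remainder of the clause is the comment (what is said about the topic).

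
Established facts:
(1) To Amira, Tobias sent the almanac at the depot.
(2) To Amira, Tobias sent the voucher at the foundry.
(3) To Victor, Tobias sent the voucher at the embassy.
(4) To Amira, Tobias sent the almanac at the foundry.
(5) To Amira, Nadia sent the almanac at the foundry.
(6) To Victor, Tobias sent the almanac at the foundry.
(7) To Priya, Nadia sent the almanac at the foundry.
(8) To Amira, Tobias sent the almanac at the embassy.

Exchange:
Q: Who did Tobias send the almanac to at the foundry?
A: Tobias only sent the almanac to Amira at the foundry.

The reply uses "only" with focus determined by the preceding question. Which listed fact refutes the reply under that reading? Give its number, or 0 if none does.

6

The question "Who did ... to ...?" targets the recipient, so in the reply the focus falls on "Amira".
"Only" then excludes alternative recipients while the background — Tobias as agent and the almanac as thing and at the foundry as setting — is held fixed.
Fact (6) keeps Tobias as agent and the almanac as thing and at the foundry as setting but has recipient = Victor; that refutes the reply.
(Fact (1) would refute a reading with focus on the setting — but that is not what the question asks.)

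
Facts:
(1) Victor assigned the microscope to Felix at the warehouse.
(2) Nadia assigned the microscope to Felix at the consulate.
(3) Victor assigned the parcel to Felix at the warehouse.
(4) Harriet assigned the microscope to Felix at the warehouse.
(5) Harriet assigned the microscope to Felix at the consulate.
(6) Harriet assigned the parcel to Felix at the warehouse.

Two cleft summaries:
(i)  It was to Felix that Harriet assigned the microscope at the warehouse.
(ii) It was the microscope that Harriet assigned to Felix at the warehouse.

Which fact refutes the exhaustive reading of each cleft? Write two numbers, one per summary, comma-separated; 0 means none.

Summary (i) focuses "Felix" (the recipient); background Harriet as agent and the microscope as thing and at the warehouse as setting. No fact matches that background with a different recipient, so 0.
Summary (ii) focuses "the microscope" (the thing); background Harriet as agent and Felix as recipient and at the warehouse as setting. Fact (6) matches that background with thing = the parcel — refutes (ii).

0, 6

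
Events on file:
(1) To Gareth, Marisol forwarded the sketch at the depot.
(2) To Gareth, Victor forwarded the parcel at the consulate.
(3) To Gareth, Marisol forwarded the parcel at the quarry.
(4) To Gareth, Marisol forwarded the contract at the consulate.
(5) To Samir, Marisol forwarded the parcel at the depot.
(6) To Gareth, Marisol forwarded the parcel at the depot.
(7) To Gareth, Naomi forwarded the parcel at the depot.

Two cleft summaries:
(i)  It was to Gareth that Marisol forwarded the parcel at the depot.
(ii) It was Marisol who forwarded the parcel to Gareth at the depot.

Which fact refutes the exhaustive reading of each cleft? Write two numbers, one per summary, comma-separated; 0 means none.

5, 7

(i): focus "Gareth". Looking for Marisol as agent and the parcel as thing and at the depot as setting with some other recipient — fact (5) has Samir there. Refuted.
(ii): focus "Marisol". Looking for the parcel as thing and Gareth as recipient and at the depot as setting with some other agent — fact (7) has Naomi there. Refuted.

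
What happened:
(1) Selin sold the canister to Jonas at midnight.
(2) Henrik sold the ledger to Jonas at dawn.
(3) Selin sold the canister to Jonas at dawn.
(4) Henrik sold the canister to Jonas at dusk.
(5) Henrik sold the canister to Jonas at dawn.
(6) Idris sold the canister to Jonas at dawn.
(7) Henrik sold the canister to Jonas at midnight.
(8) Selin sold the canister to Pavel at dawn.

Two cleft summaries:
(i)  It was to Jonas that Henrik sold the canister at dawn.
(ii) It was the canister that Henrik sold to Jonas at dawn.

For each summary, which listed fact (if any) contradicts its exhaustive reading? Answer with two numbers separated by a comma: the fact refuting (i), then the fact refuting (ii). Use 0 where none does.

(i): focus "Jonas". No fact shares same agent, thing, setting (Henrik / the canister / at dawn) with a different recipient. 0.
(ii): focus "the canister". Looking for same agent, recipient, setting (Henrik / Jonas / at dawn) with some other thing — fact (2) has the ledger there. Refuted.

0, 2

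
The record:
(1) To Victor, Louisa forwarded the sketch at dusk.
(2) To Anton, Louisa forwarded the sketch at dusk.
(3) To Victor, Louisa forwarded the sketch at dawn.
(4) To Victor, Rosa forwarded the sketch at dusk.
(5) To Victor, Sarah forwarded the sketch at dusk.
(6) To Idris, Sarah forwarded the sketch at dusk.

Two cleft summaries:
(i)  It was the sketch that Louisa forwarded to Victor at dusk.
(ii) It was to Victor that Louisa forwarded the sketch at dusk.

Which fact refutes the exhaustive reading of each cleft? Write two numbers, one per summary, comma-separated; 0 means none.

0, 2

Summary (i) focuses "the sketch" (the thing); background Louisa as agent and Victor as recipient and at dusk as setting. No fact matches that background with a different thing, so 0.
Summary (ii) focuses "Victor" (the recipient); background Louisa as agent and the sketch as thing and at dusk as setting. Fact (2) matches that background with recipient = Anton — refutes (ii).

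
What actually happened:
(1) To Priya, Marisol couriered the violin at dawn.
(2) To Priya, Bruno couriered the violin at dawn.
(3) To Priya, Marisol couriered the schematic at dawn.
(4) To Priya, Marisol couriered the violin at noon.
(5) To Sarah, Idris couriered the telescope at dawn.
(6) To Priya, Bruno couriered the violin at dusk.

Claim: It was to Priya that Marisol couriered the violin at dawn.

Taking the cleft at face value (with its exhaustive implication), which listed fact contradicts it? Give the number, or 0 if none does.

The cleft puts "Priya" in focus and presupposes the open proposition with agent = Marisol, thing = the violin, setting = at dawn.
The exhaustive reading says no other recipient fits that background.
Every other fact differs from the presupposition on some backgrounded slot, so none challenges the exhaustivity.

0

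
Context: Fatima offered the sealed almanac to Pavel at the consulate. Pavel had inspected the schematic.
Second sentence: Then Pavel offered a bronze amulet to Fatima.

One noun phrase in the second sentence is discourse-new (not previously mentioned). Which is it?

a bronze amulet

"Pavel" and "Fatima" in the second sentence are given — already mentioned in the context.
"a bronze amulet" has no antecedent in the context; it is discourse-new (the indefinite article also signals a new referent).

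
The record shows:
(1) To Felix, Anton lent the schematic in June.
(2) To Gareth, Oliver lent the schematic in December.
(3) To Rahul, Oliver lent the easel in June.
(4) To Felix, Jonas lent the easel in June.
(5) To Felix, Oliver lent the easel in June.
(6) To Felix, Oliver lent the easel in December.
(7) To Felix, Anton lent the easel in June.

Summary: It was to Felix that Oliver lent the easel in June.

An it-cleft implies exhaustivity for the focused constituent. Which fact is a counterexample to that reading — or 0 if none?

3

The cleft puts "Felix" in focus and presupposes the open proposition with same agent, thing, setting (Oliver / the easel / in June).
Exhaustivity: Felix is the only recipient satisfying that background.
Fact (3) shares the background but with recipient = Rahul; exhaustivity is violated.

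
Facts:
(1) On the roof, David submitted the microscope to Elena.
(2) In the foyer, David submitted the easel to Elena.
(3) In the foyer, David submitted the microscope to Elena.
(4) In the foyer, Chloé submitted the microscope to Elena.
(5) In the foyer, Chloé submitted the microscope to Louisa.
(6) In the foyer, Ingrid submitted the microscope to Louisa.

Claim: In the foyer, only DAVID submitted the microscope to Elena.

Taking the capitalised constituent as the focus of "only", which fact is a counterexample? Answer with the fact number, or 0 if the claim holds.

Focus (in capitals) is "David" — the agent. "Only" excludes alternative agents while holding fixed same thing, recipient, setting (the microscope / Elena / in the foyer).
Fact (4) matches on same thing, recipient, setting (the microscope / Elena / in the foyer), but has agent = Chloé instead. That refutes the claim.

4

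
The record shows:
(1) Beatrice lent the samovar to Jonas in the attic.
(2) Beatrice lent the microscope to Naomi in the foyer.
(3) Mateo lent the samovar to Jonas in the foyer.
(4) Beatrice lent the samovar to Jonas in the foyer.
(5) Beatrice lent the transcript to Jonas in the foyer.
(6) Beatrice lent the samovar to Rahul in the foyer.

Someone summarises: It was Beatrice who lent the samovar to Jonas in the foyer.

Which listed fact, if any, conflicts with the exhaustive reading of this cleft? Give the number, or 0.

3

Focus of the cleft: "Beatrice" (the agent). Presupposed background: thing = the samovar, recipient = Jonas, setting = in the foyer.
The exhaustive reading says no other agent fits that background.
Fact (3) shares the background but with agent = Mateo; exhaustivity is violated.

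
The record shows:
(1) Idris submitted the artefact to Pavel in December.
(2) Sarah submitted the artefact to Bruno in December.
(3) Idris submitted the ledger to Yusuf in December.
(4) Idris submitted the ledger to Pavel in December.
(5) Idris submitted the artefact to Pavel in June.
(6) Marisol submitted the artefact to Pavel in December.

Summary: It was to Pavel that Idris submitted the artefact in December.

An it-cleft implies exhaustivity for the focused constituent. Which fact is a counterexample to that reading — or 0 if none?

0

Focus of the cleft: "Pavel" (the recipient). Presupposed background: agent = Idris, thing = the artefact, setting = in December.
The exhaustive reading says no other recipient fits that background.
Every other fact differs from the presupposition on some backgrounded slot, so none challenges the exhaustivity.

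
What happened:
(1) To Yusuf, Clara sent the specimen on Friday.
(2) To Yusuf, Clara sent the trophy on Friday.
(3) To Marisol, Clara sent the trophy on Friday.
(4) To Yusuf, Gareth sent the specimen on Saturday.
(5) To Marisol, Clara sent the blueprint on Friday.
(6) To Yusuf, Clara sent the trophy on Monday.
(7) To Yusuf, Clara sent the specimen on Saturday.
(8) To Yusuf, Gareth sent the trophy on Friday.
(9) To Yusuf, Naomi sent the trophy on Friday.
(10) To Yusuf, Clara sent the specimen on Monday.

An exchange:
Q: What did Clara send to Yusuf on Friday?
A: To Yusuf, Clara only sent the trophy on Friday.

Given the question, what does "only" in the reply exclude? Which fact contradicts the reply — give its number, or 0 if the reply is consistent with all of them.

Answering "What did ...?" puts focus on the thing — here, "the trophy".
So "only" ranges over things; the rest (Clara as agent and Yusuf as recipient and on Friday as setting) is presupposed.
Fact (1) shares the background with a different thing (the specimen) — counterexample.
(Fact (6) would refute a reading with focus on the setting — but that is not what the question asks.)

1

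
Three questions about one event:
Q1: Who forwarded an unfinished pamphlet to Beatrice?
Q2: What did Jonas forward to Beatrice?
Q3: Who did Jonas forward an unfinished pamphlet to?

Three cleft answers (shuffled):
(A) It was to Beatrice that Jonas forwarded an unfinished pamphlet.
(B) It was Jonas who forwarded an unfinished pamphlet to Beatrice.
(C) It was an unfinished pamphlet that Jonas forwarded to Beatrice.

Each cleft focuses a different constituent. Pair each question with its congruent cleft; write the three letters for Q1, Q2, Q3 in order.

Q1 asks about the subject (agent); cleft (B) focuses "Jonas", which is the subject (agent) — so Q1 → B.
Q2 asks about the direct object; cleft (C) focuses "an unfinished pamphlet", which is the direct object — so Q2 → C.
Q3 asks about the recipient; cleft (A) focuses "to Beatrice", which is the recipient — so Q3 → A.
Mapping: Q1→B, Q2→C, Q3→A.

BCA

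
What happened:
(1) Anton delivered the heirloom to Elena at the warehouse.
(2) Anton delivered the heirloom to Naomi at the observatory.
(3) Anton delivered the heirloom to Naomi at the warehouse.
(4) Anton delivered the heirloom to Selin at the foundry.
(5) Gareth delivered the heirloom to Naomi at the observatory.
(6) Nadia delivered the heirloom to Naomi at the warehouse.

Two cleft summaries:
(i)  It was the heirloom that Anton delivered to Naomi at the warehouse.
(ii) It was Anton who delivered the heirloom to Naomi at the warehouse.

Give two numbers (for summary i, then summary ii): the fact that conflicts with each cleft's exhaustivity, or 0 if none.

0, 6

(i): focus "the heirloom". No fact shares Anton as agent and Naomi as recipient and at the warehouse as setting with a different thing. 0.
(ii): focus "Anton". Looking for the heirloom as thing and Naomi as recipient and at the warehouse as setting with some other agent — fact (6) has Nadia there. Refuted.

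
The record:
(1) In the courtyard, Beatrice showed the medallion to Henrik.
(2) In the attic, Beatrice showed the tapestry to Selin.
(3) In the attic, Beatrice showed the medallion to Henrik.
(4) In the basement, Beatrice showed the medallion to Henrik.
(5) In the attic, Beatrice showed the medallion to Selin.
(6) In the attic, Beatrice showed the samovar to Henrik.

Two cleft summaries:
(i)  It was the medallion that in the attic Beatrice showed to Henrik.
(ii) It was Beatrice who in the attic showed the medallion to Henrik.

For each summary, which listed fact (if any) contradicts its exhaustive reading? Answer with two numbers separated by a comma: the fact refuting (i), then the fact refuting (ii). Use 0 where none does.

6, 0

(i): focus "the medallion". Looking for same agent, recipient, setting (Beatrice / Henrik / in the attic) with some other thing — fact (6) has the samovar there. Refuted.
(ii): focus "Beatrice". No fact shares same thing, recipient, setting (the medallion / Henrik / in the attic) with a different agent. 0.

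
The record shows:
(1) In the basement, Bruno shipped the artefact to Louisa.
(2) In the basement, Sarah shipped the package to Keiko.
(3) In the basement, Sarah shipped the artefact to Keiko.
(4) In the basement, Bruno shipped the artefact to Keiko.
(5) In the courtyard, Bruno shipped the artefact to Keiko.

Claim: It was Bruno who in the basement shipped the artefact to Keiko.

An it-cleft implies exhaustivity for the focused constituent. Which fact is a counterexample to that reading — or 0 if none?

3

The cleft puts "Bruno" in focus and presupposes the open proposition with the artefact as thing and Keiko as recipient and in the basement as setting.
The exhaustive reading says no other agent fits that background.
But fact (3) also has the artefact as thing and Keiko as recipient and in the basement as setting, with agent = Sarah — so the exhaustive reading fails.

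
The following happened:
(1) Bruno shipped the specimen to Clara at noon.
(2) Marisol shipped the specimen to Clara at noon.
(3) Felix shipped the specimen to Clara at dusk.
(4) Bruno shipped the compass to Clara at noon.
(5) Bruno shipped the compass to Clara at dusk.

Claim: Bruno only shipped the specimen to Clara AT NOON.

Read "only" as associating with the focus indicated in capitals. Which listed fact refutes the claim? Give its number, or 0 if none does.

The capitals mark "at noon" as focus. So "only" rules out other settings, with the rest (agent = Bruno, thing = the specimen, recipient = Clara) as background.
No fact matches agent = Bruno, thing = the specimen, recipient = Clara with a different setting — every other fact differs on at least one backgrounded slot. So no fact refutes it.

0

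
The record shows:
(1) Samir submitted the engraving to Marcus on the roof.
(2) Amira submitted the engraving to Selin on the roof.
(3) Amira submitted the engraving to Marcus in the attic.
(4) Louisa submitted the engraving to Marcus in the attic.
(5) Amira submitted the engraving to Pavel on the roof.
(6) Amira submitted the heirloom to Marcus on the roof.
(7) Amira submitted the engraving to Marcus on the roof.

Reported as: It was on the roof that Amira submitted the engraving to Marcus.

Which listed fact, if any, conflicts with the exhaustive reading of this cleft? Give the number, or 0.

3

The cleft puts "on the roof" in focus and presupposes the open proposition with agent = Amira, thing = the engraving, recipient = Marcus.
Exhaustivity: on the roof is the only setting satisfying that background.
Fact (3) shares the background but with setting = in the attic; exhaustivity is violated.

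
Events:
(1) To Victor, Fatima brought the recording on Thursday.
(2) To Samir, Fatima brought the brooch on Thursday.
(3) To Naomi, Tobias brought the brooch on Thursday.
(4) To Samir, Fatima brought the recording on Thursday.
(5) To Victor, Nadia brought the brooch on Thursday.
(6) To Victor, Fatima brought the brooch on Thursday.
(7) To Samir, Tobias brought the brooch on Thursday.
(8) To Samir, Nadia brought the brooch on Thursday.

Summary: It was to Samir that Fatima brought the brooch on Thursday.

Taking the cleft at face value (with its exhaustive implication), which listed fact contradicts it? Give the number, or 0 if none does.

6

Focus of the cleft: "Samir" (the recipient). Presupposed background: same agent, thing, setting (Fatima / the brooch / on Thursday).
Exhaustivity: Samir is the only recipient satisfying that background.
Fact (6) shares the background but with recipient = Victor; exhaustivity is violated.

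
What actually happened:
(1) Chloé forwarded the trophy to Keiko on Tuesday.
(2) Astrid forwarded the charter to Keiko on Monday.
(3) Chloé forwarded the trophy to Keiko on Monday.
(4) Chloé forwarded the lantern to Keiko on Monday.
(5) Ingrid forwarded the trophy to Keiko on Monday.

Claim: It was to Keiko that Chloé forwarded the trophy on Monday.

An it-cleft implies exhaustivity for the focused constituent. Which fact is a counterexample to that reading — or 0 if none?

0

Focus of the cleft: "Keiko" (the recipient). Presupposed background: agent = Chloé, thing = the trophy, setting = on Monday.
Exhaustivity: Keiko is the only recipient satisfying that background.
Every other fact differs from the presupposition on some backgrounded slot, so none challenges the exhaustivity.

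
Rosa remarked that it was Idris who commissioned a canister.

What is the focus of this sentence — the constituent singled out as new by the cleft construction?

Idris

In an it-cleft "It was X that/who ...", the clefted constituent X is the focus; the that/who-clause expresses the presupposed open proposition.
Here the focus is "Idris". The backgrounded (presupposed) material includes "a canister".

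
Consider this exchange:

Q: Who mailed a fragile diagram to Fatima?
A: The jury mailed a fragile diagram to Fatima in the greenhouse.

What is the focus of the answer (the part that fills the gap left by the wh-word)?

The wh-word "who" asks about the subject (agent).
In the answer, "a fragile diagram" and "to Fatima" are given — repeated from the question.
"in the greenhouse" is also new, but it specifies the location, which is not what the question asks about — so it is not the focus.
The constituent filling the subject (agent) gap is "the jury"; that is the focus.

the jury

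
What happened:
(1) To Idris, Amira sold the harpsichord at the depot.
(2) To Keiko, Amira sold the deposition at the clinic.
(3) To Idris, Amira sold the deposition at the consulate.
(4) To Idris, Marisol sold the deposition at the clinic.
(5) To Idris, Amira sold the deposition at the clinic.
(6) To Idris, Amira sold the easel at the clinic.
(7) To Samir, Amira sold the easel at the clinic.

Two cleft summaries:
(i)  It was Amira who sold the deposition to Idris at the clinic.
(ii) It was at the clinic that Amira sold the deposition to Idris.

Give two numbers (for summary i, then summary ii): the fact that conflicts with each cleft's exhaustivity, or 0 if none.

Summary (i) focuses "Amira" (the agent); background thing = the deposition, recipient = Idris, setting = at the clinic. Fact (4) matches that background with agent = Marisol — refutes (i).
Summary (ii) focuses "at the clinic" (the setting); background agent = Amira, thing = the deposition, recipient = Idris. Fact (3) matches that background with setting = at the consulate — refutes (ii).

4, 3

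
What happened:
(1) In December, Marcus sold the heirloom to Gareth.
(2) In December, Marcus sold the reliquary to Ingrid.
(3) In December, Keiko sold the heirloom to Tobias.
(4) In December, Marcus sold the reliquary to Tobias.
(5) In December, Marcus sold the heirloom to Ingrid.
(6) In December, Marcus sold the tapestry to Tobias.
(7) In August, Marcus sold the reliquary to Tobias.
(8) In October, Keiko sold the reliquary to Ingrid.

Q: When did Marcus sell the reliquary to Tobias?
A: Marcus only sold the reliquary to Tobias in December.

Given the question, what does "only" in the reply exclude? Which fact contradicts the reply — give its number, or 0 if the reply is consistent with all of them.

7

Answering "When did ...?" puts focus on the setting — here, "in December".
So "only" ranges over settings; the rest (agent = Marcus, thing = the reliquary, recipient = Tobias) is presupposed.
Fact (7) keeps agent = Marcus, thing = the reliquary, recipient = Tobias but has setting = in August; that refutes the reply.
(Fact (6) would refute a reading with focus on the thing — but that is not what the question asks.)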